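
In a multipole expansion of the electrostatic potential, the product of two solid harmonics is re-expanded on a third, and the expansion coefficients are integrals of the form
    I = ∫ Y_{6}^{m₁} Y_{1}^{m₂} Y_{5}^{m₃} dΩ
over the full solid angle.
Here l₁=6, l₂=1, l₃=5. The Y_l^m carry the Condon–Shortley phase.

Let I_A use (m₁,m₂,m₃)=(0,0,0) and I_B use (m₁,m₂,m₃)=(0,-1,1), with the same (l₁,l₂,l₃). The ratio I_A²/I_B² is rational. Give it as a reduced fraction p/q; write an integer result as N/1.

l's match ⇒ only the (l;m) 3-j factors differ between A and B.
A: triangle coeff Δ(6,1,5) = 1/858; Σ_t [1,1]: t=1:−1/14400 = -1/14400; (3j)²=6/143 [(6 1 5; 0 0 0)], sign=+1
B: triangle coeff Δ(6,1,5) = 1/858; Σ_t [0,0]: t=0:+1/34560 = 1/34560; (3j)²=5/286 [(6 1 5; 0 -1 1)], sign=+1
I_A²/I_B² = (6/143)/(5/286) = 12/5

12/5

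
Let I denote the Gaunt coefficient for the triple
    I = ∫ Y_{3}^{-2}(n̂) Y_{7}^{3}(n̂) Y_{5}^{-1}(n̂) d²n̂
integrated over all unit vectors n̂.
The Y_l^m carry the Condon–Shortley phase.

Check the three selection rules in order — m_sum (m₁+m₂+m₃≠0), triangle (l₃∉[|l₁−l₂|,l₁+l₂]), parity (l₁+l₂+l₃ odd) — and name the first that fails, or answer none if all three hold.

m₁+m₂+m₃ = -2 + 3 − 1 = 0  ✓
triangle: |3−7|=4 ≤ l₃=5 ≤ 3+7=10  ✓
parity: l₁+l₂+l₃ = 15 is odd  ✗

parity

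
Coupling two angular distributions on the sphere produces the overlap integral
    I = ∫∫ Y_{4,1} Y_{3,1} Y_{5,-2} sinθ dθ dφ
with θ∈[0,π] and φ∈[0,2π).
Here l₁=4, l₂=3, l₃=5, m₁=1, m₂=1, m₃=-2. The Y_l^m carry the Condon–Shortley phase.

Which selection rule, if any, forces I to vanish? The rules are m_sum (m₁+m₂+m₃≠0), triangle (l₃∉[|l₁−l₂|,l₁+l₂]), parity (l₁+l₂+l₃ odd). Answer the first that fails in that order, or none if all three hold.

m₁+m₂+m₃ = 1 + 1 − 2 = 0  ✓
triangle: |4−3|=1 ≤ l₃=5 ≤ 4+3=7  ✓
parity: l₁+l₂+l₃ = 12 is even  ✓

none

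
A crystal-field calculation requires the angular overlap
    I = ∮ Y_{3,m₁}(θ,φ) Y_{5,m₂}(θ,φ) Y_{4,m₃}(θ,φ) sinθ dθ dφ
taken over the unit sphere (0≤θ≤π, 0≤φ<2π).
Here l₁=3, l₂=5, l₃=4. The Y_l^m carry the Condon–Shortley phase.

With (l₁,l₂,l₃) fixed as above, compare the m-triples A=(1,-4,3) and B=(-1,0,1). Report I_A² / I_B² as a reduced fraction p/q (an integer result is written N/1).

Shared (l₁,l₂,l₃)=(3,5,4): N and (l;000)² cancel in I_A²/I_B².
A: Δ = 4!·2!·6!/13! = 1/180180; Racah Σ t=0..1: t=0:+1/5760 t=1:−1/4320 = -1/17280; ⇒ 3j(3 5 4; 1 -4 3)² = 7/4290, sgn +1
B: Δ = 4!·2!·6!/13! = 1/180180; Racah Σ t=2..4: t=2:+1/288 t=3:−1/288 t=4:+1/5760 = 1/5760; ⇒ 3j(3 5 4; -1 0 1)² = 1/12012, sgn -1
I_A²/I_B² = (7/4290)/(1/12012) = 98/5

98/5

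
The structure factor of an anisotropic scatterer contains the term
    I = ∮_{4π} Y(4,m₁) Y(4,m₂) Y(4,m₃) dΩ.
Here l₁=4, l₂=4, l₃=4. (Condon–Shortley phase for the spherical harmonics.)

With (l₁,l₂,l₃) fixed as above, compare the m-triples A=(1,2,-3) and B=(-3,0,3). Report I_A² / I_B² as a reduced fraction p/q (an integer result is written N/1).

10/63

l's match ⇒ only the (l;m) 3-j factors differ between A and B.
A: triangle coeff Δ(4,4,4) = 1/450450; Σ_t [2,3]: t=2:+1/576 t=3:−1/864 = 1/1728; (3j)²=5/1287 [(4 4 4; 1 2 -3)], sign=-1
B: triangle coeff Δ(4,4,4) = 1/450450; Σ_t [3,4]: t=3:−1/864 t=4:+1/3456 = -1/1152; (3j)²=7/286 [(4 4 4; -3 0 3)], sign=+1
I_A²/I_B² = (5/1287)/(7/286) = 10/63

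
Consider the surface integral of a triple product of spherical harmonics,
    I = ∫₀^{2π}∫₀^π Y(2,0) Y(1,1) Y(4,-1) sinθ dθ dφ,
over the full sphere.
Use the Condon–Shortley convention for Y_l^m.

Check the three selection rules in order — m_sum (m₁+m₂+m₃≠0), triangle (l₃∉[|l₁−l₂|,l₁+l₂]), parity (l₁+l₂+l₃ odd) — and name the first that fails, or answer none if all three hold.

triangle

azimuthal sum: 0 + 1 − 1 = 0  ✓
1 ≤ 4 ≤ 3 (triangle on l)  ✗
L = 2 + 1 + 4 = 7 (odd)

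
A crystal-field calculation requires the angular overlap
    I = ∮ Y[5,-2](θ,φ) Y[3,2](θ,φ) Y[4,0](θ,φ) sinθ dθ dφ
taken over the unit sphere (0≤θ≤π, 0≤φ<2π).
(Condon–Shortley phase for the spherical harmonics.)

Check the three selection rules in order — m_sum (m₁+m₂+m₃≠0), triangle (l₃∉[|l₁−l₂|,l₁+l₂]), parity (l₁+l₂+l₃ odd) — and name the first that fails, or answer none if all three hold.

m₁+m₂+m₃ = -2 + 2 + 0 = 0  ✓
triangle: |5−3|=2 ≤ l₃=4 ≤ 5+3=8  ✓
parity: l₁+l₂+l₃ = 12 is even  ✓

none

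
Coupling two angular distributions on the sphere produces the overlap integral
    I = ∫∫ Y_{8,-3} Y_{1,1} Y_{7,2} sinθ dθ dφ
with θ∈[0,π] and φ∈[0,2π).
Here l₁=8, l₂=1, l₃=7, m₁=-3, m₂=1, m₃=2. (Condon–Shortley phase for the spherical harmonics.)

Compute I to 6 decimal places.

-0.226917

Rules hold: Σm=0, L=16 even, 7≤7≤9.
N = 17·3·15 = 765
Δ = 2!·14!·0!/17! = 1/2040
Racah Σ t=1..1: t=1:−1/25401600 = -1/25401600
⇒ 3j(8 1 7; 0 0 0)² = 8/255, sgn +1
Racah Σ t=2..2: t=2:+1/87091200 = 1/87091200
⇒ 3j(8 1 7; -3 1 2)² = 11/408, sgn -1
4πI² = N·(3j₀)²·(3jₘ)² = 11/17
I = -1·√(0.647059/4π) = -0.22691696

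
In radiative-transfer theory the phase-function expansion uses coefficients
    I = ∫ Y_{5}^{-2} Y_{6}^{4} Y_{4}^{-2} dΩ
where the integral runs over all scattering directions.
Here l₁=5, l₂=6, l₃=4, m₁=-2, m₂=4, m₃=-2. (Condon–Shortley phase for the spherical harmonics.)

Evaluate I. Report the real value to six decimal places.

Σlᵢ=15 odd — θ-integrand is odd under cosθ→−cosθ; I=0

0.000000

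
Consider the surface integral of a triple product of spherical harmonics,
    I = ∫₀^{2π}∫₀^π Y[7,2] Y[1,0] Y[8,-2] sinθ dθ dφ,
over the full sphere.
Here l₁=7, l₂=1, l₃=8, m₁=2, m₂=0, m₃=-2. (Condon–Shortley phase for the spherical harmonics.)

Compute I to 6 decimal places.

0.237007

Checks pass: Σm=0; 16 even; l₃=8∈[6,8].
(2·7+1)(2·1+1)(2·8+1) = 765
Δ: 0! 14! 2! / 17! → 1/2040
sum: t=0:+1/25401600 = 1/25401600
3j²(7 1 8; 0 0 0) = Δ·Π!·Σ² = 8/255  (sign +1)
sum: t=0:+1/43545600 = 1/43545600
3j²(7 1 8; 2 0 -2) = Δ·Π!·Σ² = 1/34  (sign +1)
combine: 4πI² = 765·8/255·1/34 = 12/17
take √, sign +1: I = 0.23700703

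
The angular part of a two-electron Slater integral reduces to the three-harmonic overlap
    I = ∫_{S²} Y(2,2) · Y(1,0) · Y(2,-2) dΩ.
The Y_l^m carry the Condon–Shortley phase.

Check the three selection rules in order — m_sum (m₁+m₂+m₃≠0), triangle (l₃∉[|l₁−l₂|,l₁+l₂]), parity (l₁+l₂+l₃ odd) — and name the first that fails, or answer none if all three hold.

azimuthal sum: 2 + 0 − 2 = 0  ✓
1 ≤ 2 ≤ 3 (triangle on l)  ✓
L = 2 + 1 + 2 = 5 (odd)  ✗

parity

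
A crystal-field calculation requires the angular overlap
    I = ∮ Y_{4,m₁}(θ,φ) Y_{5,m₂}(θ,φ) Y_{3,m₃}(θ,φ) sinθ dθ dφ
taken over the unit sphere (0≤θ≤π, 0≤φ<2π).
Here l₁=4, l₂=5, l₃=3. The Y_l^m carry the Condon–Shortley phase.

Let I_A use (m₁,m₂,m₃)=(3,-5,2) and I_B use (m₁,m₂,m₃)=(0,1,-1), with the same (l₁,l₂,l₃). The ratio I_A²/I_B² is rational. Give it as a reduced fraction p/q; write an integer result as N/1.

Same 4,5,3: normalisation and zero-m 3j drop out of the ratio.
A: Δ: 6! 2! 4! / 13! → 1/180180; sum: t=0:+1/17280 = 1/17280; 3j²(4 5 3; 3 -5 2) = Δ·Π!·Σ² = 35/858  (sign -1)
B: Δ: 6! 2! 4! / 13! → 1/180180; sum: t=2:+1/2304 t=3:−1/216 t=4:+1/384 = -11/6912; 3j²(4 5 3; 0 1 -1) = Δ·Π!·Σ² = 11/1638  (sign -1)
I_A²/I_B² = (35/858)/(11/1638) = 735/121

735/121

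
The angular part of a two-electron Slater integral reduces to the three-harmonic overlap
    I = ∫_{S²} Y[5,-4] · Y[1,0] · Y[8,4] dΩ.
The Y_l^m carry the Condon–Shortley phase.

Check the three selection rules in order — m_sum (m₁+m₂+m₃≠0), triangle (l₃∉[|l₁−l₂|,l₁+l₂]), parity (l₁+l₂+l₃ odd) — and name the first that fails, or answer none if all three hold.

triangle

azimuthal sum: -4 + 0 + 4 = 0  ✓
4 ≤ 8 ≤ 6 (triangle on l)  ✗
L = 5 + 1 + 8 = 14 (even)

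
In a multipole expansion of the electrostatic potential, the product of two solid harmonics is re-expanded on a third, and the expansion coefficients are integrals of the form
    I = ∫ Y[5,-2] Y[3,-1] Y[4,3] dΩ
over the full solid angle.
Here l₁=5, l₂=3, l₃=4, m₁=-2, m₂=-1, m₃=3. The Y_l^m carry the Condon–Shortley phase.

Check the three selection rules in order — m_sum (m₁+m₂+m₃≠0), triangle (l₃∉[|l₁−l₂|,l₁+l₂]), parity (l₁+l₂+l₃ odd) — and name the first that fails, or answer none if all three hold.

none

Σmᵢ = 0  ✓
l₃∈[|l₁−l₂|,l₁+l₂]=[2,8], have l₃=4  ✓
Σlᵢ = 12 ⇒ even  ✓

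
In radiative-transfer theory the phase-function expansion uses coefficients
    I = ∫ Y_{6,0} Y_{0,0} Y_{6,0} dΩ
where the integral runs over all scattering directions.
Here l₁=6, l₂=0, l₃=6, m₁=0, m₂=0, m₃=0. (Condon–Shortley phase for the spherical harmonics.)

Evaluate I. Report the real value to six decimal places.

0.282095

m-sum 0 ✓  L=12 even ✓  6≤6≤6 ✓
Π(2lᵢ+1) = 13×1×13 = 169
triangle coeff Δ(6,0,6) = 1/13
Σ_t [0,0]: t=0:+1/518400 = 1/518400
(3j)²=1/13 [(6 0 6; 0 0 0)], sign=+1
(m-triple is (0,0,0) — same symbol as above.)
⇒ 4πI² = 1/1
I = (+1)√(1/1/(4π)) = 0.28209479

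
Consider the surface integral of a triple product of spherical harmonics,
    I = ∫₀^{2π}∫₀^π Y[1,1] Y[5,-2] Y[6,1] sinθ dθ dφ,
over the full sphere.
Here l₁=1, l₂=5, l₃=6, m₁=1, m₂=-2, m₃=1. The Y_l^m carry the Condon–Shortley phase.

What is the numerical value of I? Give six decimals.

Rules hold: Σm=0, L=12 even, 4≤6≤6.
N = 3·11·13 = 429
Δ = 0!·2!·10!/13! = 1/858
Racah Σ t=0..0: t=0:+1/14400 = 1/14400
⇒ 3j(1 5 6; 0 0 0)² = 6/143, sgn +1
Racah Σ t=0..0: t=0:+1/60480 = 1/60480
⇒ 3j(1 5 6; 1 -2 1)² = 5/429, sgn -1
4πI² = N·(3j₀)²·(3jₘ)² = 30/143
I = -1·√(0.20979/4π) = -0.12920749

-0.129207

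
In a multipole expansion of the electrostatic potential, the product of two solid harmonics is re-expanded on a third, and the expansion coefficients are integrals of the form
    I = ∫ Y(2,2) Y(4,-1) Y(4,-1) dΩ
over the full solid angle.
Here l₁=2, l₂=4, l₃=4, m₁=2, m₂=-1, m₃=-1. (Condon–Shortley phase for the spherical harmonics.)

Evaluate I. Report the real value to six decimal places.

m-sum 0 ✓  L=10 even ✓  2≤4≤6 ✓
Π(2lᵢ+1) = 5×9×9 = 405
triangle coeff Δ(2,4,4) = 1/13860
Σ_t [0,2]: t=0:+1/192 t=1:−1/36 t=2:+1/192 = -5/288
(3j)²=20/693 [(2 4 4; 0 0 0)], sign=-1
Σ_t [0,0]: t=0:+1/144 = 1/144
(3j)²=10/231 [(2 4 4; 2 -1 -1)], sign=-1
⇒ 4πI² = 3000/5929
I = (+1)√(3000/5929/(4π)) = 0.20066192

0.200662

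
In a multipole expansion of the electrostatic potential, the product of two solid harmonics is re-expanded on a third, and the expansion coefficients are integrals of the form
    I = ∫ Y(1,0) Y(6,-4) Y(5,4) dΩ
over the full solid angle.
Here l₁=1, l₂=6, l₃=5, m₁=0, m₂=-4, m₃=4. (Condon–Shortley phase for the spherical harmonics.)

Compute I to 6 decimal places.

m-sum 0 ✓  L=12 even ✓  5≤5≤7 ✓
Π(2lᵢ+1) = 3×13×11 = 429
triangle coeff Δ(1,6,5) = 1/858
Σ_t [1,1]: t=1:−1/14400 = -1/14400
(3j)²=6/143 [(1 6 5; 0 0 0)], sign=+1
Σ_t [1,1]: t=1:−1/362880 = -1/362880
(3j)²=10/429 [(1 6 5; 0 -4 4)], sign=+1
⇒ 4πI² = 60/143
I = (+1)√(60/143/(4π)) = 0.18272698

0.182727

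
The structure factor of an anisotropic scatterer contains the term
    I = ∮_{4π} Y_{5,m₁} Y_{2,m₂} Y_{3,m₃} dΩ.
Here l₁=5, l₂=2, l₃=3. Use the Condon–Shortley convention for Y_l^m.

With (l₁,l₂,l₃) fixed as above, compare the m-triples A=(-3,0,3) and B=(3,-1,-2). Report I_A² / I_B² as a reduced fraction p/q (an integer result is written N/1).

1/4

l's match ⇒ only the (l;m) 3-j factors differ between A and B.
A: triangle coeff Δ(5,2,3) = 1/2310; Σ_t [2,2]: t=2:+1/2880 = 1/2880; (3j)²=2/165 [(5 2 3; -3 0 3)], sign=+1
B: triangle coeff Δ(5,2,3) = 1/2310; Σ_t [1,1]: t=1:−1/720 = -1/720; (3j)²=8/165 [(5 2 3; 3 -1 -2)], sign=+1
I_A²/I_B² = (2/165)/(8/165) = 1/4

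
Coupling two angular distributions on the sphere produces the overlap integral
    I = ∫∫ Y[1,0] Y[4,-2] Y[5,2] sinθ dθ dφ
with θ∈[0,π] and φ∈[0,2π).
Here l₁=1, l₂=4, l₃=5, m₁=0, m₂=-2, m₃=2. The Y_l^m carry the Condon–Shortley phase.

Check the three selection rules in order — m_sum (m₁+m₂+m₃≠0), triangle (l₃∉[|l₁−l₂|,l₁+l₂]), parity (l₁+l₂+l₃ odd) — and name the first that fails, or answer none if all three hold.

azimuthal sum: 0 − 2 + 2 = 0  ✓
3 ≤ 5 ≤ 5 (triangle on l)  ✓
L = 1 + 4 + 5 = 10 (even)  ✓

none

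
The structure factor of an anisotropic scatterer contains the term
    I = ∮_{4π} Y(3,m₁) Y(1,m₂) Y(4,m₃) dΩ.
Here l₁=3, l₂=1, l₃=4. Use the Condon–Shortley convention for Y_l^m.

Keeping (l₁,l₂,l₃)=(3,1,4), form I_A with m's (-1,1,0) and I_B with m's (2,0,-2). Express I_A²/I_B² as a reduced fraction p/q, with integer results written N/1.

Same 3,1,4: normalisation and zero-m 3j drop out of the ratio.
A: Δ: 0! 6! 2! / 9! → 1/252; sum: t=0:+1/96 = 1/96; 3j²(3 1 4; -1 1 0) = Δ·Π!·Σ² = 1/42  (sign +1)
B: Δ: 0! 6! 2! / 9! → 1/252; sum: t=0:+1/120 = 1/120; 3j²(3 1 4; 2 0 -2) = Δ·Π!·Σ² = 1/21  (sign +1)
I_A²/I_B² = (1/42)/(1/21) = 1/2

1/2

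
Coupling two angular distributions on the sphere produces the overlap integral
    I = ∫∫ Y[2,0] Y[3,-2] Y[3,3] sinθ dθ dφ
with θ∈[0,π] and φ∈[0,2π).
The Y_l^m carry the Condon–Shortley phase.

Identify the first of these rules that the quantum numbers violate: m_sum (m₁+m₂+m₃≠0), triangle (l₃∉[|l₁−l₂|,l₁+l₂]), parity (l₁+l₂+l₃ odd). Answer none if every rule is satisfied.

m_sum

Σmᵢ = 1  ✗
l₃∈[|l₁−l₂|,l₁+l₂]=[1,5], have l₃=3
Σlᵢ = 8 ⇒ even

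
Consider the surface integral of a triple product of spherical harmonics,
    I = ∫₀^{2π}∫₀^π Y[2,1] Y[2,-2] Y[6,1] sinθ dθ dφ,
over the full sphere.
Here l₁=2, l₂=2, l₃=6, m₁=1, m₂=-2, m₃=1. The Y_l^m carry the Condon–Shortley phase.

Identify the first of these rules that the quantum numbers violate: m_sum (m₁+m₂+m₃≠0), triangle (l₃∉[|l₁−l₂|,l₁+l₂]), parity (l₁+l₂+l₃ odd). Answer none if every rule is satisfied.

triangle

m₁+m₂+m₃ = 1 − 2 + 1 = 0  ✓
triangle: |2−2|=0 ≤ l₃=6 ≤ 2+2=4  ✗
parity: l₁+l₂+l₃ = 10 is even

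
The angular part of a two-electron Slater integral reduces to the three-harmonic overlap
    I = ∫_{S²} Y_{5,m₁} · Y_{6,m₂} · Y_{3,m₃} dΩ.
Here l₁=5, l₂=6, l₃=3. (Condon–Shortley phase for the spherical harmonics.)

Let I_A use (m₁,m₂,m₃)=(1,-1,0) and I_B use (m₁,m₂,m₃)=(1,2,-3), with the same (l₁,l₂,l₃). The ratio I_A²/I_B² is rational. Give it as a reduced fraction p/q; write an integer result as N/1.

1/2

Same 5,6,3: normalisation and zero-m 3j drop out of the ratio.
A: Δ: 8! 2! 4! / 15! → 1/675675; sum: t=2:+1/17280 t=3:−1/2880 t=4:+1/6912 = -1/6912; 3j²(5 6 3; 1 -1 0) = Δ·Π!·Σ² = 5/429  (sign +1)
B: Δ: 8! 2! 4! / 15! → 1/675675; sum: t=4:+1/27648 = 1/27648; 3j²(5 6 3; 1 2 -3) = Δ·Π!·Σ² = 10/429  (sign +1)
I_A²/I_B² = (5/429)/(10/429) = 1/2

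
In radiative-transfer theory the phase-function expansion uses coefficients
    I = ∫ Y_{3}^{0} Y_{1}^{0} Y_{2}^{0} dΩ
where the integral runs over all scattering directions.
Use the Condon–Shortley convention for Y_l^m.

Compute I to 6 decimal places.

Checks pass: Σm=0; 6 even; l₃=2∈[2,4].
(2·3+1)(2·1+1)(2·2+1) = 105
Δ: 2! 4! 0! / 7! → 1/105
sum: t=1:−1/4 = -1/4
3j²(3 1 2; 0 0 0) = Δ·Π!·Σ² = 3/35  (sign -1)
(m-triple is (0,0,0) — same symbol as above.)
combine: 4πI² = 105·3/35·3/35 = 27/35
take √, sign +1: I = 0.24776670

0.247767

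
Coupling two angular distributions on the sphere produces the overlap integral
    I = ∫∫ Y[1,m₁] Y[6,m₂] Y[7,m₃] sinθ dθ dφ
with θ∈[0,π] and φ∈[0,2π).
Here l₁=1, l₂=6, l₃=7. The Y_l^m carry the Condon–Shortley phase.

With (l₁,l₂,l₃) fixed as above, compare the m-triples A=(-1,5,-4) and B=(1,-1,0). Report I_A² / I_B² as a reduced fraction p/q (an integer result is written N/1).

l's match ⇒ only the (l;m) 3-j factors differ between A and B.
A: triangle coeff Δ(1,6,7) = 1/1365; Σ_t [0,0]: t=0:+1/79833600 = 1/79833600; (3j)²=1/455 [(1 6 7; -1 5 -4)], sign=-1
B: triangle coeff Δ(1,6,7) = 1/1365; Σ_t [0,0]: t=0:+1/1209600 = 1/1209600; (3j)²=1/65 [(1 6 7; 1 -1 0)], sign=-1
I_A²/I_B² = (1/455)/(1/65) = 1/7

1/7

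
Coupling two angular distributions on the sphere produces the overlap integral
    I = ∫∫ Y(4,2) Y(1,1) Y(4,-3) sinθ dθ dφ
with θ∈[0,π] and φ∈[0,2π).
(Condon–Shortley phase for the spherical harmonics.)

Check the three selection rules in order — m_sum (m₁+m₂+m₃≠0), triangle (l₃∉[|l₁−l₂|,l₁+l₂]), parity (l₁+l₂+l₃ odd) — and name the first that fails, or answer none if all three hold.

Σmᵢ = 0  ✓
l₃∈[|l₁−l₂|,l₁+l₂]=[3,5], have l₃=4  ✓
Σlᵢ = 9 ⇒ odd  ✗

parity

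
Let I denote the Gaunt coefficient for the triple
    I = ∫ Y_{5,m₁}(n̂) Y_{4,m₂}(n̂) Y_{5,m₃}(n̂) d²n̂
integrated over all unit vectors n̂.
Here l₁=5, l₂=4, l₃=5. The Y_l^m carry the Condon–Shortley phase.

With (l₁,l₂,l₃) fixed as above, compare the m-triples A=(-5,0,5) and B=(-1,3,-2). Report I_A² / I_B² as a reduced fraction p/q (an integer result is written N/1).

l's match ⇒ only the (l;m) 3-j factors differ between A and B.
A: triangle coeff Δ(5,4,5) = 1/3153150; Σ_t [4,4]: t=4:+1/414720 = 1/414720; (3j)²=2/143 [(5 4 5; -5 0 5)], sign=+1
B: triangle coeff Δ(5,4,5) = 1/3153150; Σ_t [3,4]: t=3:−1/5184 t=4:+1/6912 = -1/20736; (3j)²=5/2574 [(5 4 5; -1 3 -2)], sign=+1
I_A²/I_B² = (2/143)/(5/2574) = 36/5

36/5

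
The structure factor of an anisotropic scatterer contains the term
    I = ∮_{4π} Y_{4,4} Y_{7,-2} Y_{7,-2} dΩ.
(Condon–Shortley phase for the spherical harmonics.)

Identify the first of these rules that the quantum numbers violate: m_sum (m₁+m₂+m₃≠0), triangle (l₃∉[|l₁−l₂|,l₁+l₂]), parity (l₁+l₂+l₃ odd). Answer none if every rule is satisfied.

azimuthal sum: 4 − 2 − 2 = 0  ✓
3 ≤ 7 ≤ 11 (triangle on l)  ✓
L = 4 + 7 + 7 = 18 (even)  ✓

none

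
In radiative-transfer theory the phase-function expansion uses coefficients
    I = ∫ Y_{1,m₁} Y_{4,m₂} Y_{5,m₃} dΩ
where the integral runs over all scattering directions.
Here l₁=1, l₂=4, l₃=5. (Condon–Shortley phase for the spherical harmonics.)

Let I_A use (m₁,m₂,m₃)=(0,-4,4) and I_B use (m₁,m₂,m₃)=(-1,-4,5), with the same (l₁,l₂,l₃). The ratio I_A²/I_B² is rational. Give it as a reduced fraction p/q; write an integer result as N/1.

Shared (l₁,l₂,l₃)=(1,4,5): N and (l;000)² cancel in I_A²/I_B².
A: Δ = 0!·2!·8!/11! = 1/495; Racah Σ t=0..0: t=0:+1/40320 = 1/40320; ⇒ 3j(1 4 5; 0 -4 4)² = 1/55, sgn -1
B: Δ = 0!·2!·8!/11! = 1/495; Racah Σ t=0..0: t=0:+1/80640 = 1/80640; ⇒ 3j(1 4 5; -1 -4 5)² = 1/11, sgn +1
I_A²/I_B² = (1/55)/(1/11) = 1/5

1/5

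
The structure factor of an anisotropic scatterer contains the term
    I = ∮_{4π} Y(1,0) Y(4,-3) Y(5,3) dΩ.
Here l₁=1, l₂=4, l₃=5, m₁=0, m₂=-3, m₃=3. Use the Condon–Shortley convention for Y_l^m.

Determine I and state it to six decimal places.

m-sum 0 ✓  L=10 even ✓  3≤5≤5 ✓
Π(2lᵢ+1) = 3×9×11 = 297
triangle coeff Δ(1,4,5) = 1/495
Σ_t [0,0]: t=0:+1/576 = 1/576
(3j)²=5/99 [(1 4 5; 0 0 0)], sign=-1
Σ_t [0,0]: t=0:+1/5040 = 1/5040
(3j)²=16/495 [(1 4 5; 0 -3 3)], sign=+1
⇒ 4πI² = 16/33
I = (-1)√(16/33/(4π)) = -0.19642560

-0.196426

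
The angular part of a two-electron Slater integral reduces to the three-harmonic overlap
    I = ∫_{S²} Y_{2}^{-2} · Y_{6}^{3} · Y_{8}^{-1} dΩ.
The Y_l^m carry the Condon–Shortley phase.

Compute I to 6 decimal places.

-0.050205

m-sum 0 ✓  L=16 even ✓  4≤8≤8 ✓
Π(2lᵢ+1) = 5×13×17 = 1105
triangle coeff Δ(2,6,8) = 1/30940
Σ_t [0,0]: t=0:+1/2073600 = 1/2073600
(3j)²=28/1105 [(2 6 8; 0 0 0)], sign=+1
Σ_t [0,0]: t=0:+1/52254720 = 1/52254720
(3j)²=1/884 [(2 6 8; -2 3 -1)], sign=-1
⇒ 4πI² = 7/221
I = (-1)√(7/221/(4π)) = -0.05020511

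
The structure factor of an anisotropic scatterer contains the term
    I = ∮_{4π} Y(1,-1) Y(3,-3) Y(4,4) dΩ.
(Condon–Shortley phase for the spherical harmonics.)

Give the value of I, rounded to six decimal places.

0.325735

Checks pass: Σm=0; 8 even; l₃=4∈[2,4].
(2·1+1)(2·3+1)(2·4+1) = 189
Δ: 0! 2! 6! / 9! → 1/252
sum: t=0:+1/36 = 1/36
3j²(1 3 4; 0 0 0) = Δ·Π!·Σ² = 4/63  (sign +1)
sum: t=0:+1/1440 = 1/1440
3j²(1 3 4; -1 -3 4) = Δ·Π!·Σ² = 1/9  (sign +1)
combine: 4πI² = 189·4/63·1/9 = 4/3
take √, sign +1: I = 0.32573501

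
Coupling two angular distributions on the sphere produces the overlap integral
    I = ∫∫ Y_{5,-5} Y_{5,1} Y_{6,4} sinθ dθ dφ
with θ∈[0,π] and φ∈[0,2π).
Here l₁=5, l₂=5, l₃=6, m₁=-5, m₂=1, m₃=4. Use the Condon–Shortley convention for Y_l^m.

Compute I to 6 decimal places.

Checks pass: Σm=0; 16 even; l₃=6∈[0,10].
(2·5+1)(2·5+1)(2·6+1) = 1573
Δ: 4! 6! 6! / 17! → 1/28588560
sum: t=0:+1/345600 t=1:−1/13824 t=2:+1/5184 t=3:−1/13824 t=4:+1/345600 = 7/129600
3j²(5 5 6; 0 0 0) = Δ·Π!·Σ² = 80/7293  (sign +1)
sum: t=4:+1/829440 = 1/829440
3j²(5 5 6; -5 1 4) = Δ·Π!·Σ² = 225/9724  (sign +1)
combine: 4πI² = 1573·80/7293·225/9724 = 1500/3757
take √, sign +1: I = 0.17824613

0.178246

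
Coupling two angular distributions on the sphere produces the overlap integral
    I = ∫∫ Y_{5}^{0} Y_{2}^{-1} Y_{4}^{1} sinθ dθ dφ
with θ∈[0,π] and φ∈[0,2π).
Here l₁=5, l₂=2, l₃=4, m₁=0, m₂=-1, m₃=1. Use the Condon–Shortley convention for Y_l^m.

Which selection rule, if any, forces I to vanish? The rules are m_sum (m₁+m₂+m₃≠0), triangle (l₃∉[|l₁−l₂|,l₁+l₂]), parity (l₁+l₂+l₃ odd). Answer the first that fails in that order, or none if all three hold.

parity

m₁+m₂+m₃ = 0 − 1 + 1 = 0  ✓
triangle: |5−2|=3 ≤ l₃=4 ≤ 5+2=7  ✓
parity: l₁+l₂+l₃ = 11 is odd  ✗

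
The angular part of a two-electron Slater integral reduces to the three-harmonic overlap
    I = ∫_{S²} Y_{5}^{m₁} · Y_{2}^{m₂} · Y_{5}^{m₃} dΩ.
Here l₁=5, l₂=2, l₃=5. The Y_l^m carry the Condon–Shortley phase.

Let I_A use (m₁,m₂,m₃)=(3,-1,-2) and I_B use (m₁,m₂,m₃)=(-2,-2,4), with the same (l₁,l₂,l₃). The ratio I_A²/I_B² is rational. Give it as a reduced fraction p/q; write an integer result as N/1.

l's match ⇒ only the (l;m) 3-j factors differ between A and B.
A: triangle coeff Δ(5,2,5) = 1/38610; Σ_t [0,1]: t=0:+1/2880 t=1:−1/10080 = 1/4032; (3j)²=10/429 [(5 2 5; 3 -1 -2)], sign=-1
B: triangle coeff Δ(5,2,5) = 1/38610; Σ_t [0,0]: t=0:+1/20160 = 1/20160; (3j)²=12/715 [(5 2 5; -2 -2 4)], sign=-1
I_A²/I_B² = (10/429)/(12/715) = 25/18

25/18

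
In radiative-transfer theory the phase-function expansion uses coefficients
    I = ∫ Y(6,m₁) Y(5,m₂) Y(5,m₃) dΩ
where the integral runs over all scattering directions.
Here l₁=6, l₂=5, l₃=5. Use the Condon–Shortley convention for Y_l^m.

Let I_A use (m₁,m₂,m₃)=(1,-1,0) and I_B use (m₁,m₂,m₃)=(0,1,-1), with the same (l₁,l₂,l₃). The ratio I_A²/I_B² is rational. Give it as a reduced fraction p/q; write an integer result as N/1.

l's match ⇒ only the (l;m) 3-j factors differ between A and B.
A: triangle coeff Δ(6,5,5) = 1/28588560; Σ_t [0,4]: t=0:+1/2073600 t=1:−1/34560 t=2:+1/6912 t=3:−1/10368 t=4:+1/138240 = 7/259200; (3j)²=28/7293 [(6 5 5; 1 -1 0)], sign=-1
B: triangle coeff Δ(6,5,5) = 1/28588560; Σ_t [2,6]: t=2:+1/55296 t=3:−1/7776 t=4:+1/9216 t=5:−1/86400 t=6:+1/12441600 = -7/518400; (3j)²=12/12155 [(6 5 5; 0 1 -1)], sign=-1
I_A²/I_B² = (28/7293)/(12/12155) = 35/9

35/9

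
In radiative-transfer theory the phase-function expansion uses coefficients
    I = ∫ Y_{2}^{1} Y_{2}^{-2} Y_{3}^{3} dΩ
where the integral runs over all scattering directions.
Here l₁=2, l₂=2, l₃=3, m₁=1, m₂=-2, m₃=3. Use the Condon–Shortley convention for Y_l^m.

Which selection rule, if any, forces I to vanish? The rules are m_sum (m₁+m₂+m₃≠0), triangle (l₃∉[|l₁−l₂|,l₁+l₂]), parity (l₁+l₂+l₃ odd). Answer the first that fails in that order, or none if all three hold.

Σmᵢ = 2  ✗
l₃∈[|l₁−l₂|,l₁+l₂]=[0,4], have l₃=3
Σlᵢ = 7 ⇒ odd

m_sum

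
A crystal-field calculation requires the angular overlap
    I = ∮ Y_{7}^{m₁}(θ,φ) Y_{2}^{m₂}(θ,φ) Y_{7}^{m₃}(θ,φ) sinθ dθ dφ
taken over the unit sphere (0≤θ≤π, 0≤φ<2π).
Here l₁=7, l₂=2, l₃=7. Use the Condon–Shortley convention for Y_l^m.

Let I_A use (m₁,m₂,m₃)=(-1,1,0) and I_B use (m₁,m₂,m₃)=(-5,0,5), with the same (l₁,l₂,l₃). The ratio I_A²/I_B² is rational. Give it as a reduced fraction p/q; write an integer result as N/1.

84/361

l's match ⇒ only the (l;m) 3-j factors differ between A and B.
A: triangle coeff Δ(7,2,7) = 1/185640; Σ_t [1,2]: t=1:−1/1209600 t=2:+1/1036800 = 1/7257600; (3j)²=1/2210 [(7 2 7; -1 1 0)], sign=-1
B: triangle coeff Δ(7,2,7) = 1/185640; Σ_t [0,2]: t=0:+1/1916006400 t=1:−1/39916800 t=2:+1/29030400 = 19/1916006400; (3j)²=361/185640 [(7 2 7; -5 0 5)], sign=+1
I_A²/I_B² = (1/2210)/(361/185640) = 84/361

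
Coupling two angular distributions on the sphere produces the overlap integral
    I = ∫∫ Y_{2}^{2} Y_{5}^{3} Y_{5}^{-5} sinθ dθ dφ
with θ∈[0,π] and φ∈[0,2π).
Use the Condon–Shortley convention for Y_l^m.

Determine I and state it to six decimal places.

0.088588

Checks pass: Σm=0; 12 even; l₃=5∈[3,7].
(2·2+1)(2·5+1)(2·5+1) = 605
Δ: 2! 2! 8! / 13! → 1/38610
sum: t=0:+1/2880 t=1:−1/576 t=2:+1/2880 = -1/960
3j²(2 5 5; 0 0 0) = Δ·Π!·Σ² = 10/429  (sign +1)
sum: t=0:+1/161280 = 1/161280
3j²(2 5 5; 2 3 -5) = Δ·Π!·Σ² = 1/143  (sign +1)
combine: 4πI² = 605·10/429·1/143 = 50/507
take √, sign +1: I = 0.08858824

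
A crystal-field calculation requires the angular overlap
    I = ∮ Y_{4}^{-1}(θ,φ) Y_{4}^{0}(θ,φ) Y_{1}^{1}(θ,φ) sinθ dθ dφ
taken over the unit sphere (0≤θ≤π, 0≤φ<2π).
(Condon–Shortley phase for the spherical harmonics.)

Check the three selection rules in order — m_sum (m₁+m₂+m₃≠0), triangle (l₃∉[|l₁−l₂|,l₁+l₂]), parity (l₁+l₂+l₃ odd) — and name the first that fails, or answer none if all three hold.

parity

m₁+m₂+m₃ = -1 + 0 + 1 = 0  ✓
triangle: |4−4|=0 ≤ l₃=1 ≤ 4+4=8  ✓
parity: l₁+l₂+l₃ = 9 is odd  ✗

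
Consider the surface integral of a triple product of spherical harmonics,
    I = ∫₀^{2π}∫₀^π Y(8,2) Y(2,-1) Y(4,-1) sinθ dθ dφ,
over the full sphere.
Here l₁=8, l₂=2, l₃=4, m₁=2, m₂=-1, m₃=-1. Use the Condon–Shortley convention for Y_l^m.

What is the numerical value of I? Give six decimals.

0.000000

triangle: need 6≤l₃≤10, have 4; I=0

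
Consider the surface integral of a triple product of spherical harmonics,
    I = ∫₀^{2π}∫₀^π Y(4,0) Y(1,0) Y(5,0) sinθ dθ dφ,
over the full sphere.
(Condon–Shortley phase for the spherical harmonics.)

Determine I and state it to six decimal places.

0.245532

m-sum 0 ✓  L=10 even ✓  3≤5≤5 ✓
Π(2lᵢ+1) = 9×3×11 = 297
triangle coeff Δ(4,1,5) = 1/495
Σ_t [0,0]: t=0:+1/576 = 1/576
(3j)²=5/99 [(4 1 5; 0 0 0)], sign=-1
(m-triple is (0,0,0) — same symbol as above.)
⇒ 4πI² = 25/33
I = (+1)√(25/33/(4π)) = 0.24553200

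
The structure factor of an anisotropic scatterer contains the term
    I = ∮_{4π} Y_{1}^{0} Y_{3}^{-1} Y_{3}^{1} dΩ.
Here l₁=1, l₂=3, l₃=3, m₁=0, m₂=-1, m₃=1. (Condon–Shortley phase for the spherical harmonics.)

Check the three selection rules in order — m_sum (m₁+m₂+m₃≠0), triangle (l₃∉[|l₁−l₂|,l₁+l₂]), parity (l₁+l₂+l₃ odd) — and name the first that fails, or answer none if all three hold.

m₁+m₂+m₃ = 0 − 1 + 1 = 0  ✓
triangle: |1−3|=2 ≤ l₃=3 ≤ 1+3=4  ✓
parity: l₁+l₂+l₃ = 7 is odd  ✗

parity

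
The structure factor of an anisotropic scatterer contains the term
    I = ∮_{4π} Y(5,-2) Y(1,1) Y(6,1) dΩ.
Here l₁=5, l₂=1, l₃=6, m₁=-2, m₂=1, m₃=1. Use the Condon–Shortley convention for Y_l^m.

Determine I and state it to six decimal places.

-0.129207

Checks pass: Σm=0; 12 even; l₃=6∈[4,6].
(2·5+1)(2·1+1)(2·6+1) = 429
Δ: 0! 10! 2! / 13! → 1/858
sum: t=0:+1/14400 = 1/14400
3j²(5 1 6; 0 0 0) = Δ·Π!·Σ² = 6/143  (sign +1)
sum: t=0:+1/60480 = 1/60480
3j²(5 1 6; -2 1 1) = Δ·Π!·Σ² = 5/429  (sign -1)
combine: 4πI² = 429·6/143·5/429 = 30/143
take √, sign -1: I = -0.12920749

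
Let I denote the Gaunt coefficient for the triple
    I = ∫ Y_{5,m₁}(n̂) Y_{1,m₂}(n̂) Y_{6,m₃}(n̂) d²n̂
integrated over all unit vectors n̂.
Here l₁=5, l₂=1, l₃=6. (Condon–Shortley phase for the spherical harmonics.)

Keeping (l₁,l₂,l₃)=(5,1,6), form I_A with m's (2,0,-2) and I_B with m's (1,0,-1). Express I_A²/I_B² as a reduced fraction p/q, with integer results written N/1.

l's match ⇒ only the (l;m) 3-j factors differ between A and B.
A: triangle coeff Δ(5,1,6) = 1/858; Σ_t [0,0]: t=0:+1/30240 = 1/30240; (3j)²=16/429 [(5 1 6; 2 0 -2)], sign=+1
B: triangle coeff Δ(5,1,6) = 1/858; Σ_t [0,0]: t=0:+1/17280 = 1/17280; (3j)²=35/858 [(5 1 6; 1 0 -1)], sign=-1
I_A²/I_B² = (16/429)/(35/858) = 32/35

32/35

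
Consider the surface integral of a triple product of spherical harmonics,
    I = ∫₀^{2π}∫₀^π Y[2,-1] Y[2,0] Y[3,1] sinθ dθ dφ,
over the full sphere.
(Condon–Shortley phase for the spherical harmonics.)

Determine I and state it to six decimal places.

l₁+l₂+l₃=7 is odd: 3j(l;000)=0 ⇒ I=0

0.000000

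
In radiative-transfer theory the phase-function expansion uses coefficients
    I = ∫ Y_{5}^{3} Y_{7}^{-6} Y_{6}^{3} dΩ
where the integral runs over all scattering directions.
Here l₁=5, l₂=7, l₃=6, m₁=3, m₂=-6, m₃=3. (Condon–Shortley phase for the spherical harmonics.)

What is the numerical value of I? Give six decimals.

0.107391

m-sum 0 ✓  L=18 even ✓  2≤6≤12 ✓
Π(2lᵢ+1) = 11×15×13 = 2145
triangle coeff Δ(5,7,6) = 1/174594420
Σ_t [1,5]: t=1:−1/4147200 t=2:+1/207360 t=3:−1/82944 t=4:+1/207360 t=5:−1/4147200 = -1/345600
(3j)²=420/46189 [(5 7 6; 0 0 0)], sign=-1
Σ_t [0,1]: t=0:+1/14515200 t=1:−1/29030400 = 1/29030400
(3j)²=12/1615 [(5 7 6; 3 -6 3)], sign=-1
⇒ 4πI² = 15120/104329
I = (+1)√(15120/104329/(4π)) = 0.10739114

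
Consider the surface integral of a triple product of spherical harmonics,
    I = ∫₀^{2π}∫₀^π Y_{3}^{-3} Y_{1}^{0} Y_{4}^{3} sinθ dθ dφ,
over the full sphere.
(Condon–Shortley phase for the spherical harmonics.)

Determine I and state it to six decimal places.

Rules hold: Σm=0, L=8 even, 2≤4≤4.
N = 7·3·9 = 189
Δ = 0!·6!·2!/9! = 1/252
Racah Σ t=0..0: t=0:+1/36 = 1/36
⇒ 3j(3 1 4; 0 0 0)² = 4/63, sgn +1
Racah Σ t=0..0: t=0:+1/720 = 1/720
⇒ 3j(3 1 4; -3 0 3)² = 1/36, sgn -1
4πI² = N·(3j₀)²·(3jₘ)² = 1/3
I = -1·√(0.333333/4π) = -0.16286750

-0.162868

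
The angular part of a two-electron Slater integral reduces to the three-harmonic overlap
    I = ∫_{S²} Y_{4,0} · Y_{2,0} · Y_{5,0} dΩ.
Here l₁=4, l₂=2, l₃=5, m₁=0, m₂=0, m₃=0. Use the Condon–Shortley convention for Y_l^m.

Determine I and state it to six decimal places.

L=11 odd ⇒ parity kills the (l;000) factor ⇒ I = 0

0.000000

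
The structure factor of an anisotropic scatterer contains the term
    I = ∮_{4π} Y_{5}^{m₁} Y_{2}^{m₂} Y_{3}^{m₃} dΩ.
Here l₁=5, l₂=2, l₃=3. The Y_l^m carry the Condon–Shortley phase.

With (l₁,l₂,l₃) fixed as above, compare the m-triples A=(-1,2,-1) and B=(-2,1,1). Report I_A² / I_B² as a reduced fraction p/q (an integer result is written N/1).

Shared (l₁,l₂,l₃)=(5,2,3): N and (l;000)² cancel in I_A²/I_B².
A: Δ = 4!·6!·0!/11! = 1/2310; Racah Σ t=4..4: t=4:+1/1152 = 1/1152; ⇒ 3j(5 2 3; -1 2 -1)² = 1/154, sgn +1
B: Δ = 4!·6!·0!/11! = 1/2310; Racah Σ t=3..3: t=3:−1/288 = -1/288; ⇒ 3j(5 2 3; -2 1 1)² = 1/22, sgn -1
I_A²/I_B² = (1/154)/(1/22) = 1/7

1/7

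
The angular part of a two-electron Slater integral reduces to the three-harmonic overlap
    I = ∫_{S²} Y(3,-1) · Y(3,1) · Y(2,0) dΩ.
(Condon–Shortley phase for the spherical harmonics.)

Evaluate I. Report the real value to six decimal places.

-0.126157

m-sum 0 ✓  L=8 even ✓  0≤2≤6 ✓
Π(2lᵢ+1) = 7×7×5 = 245
triangle coeff Δ(3,3,2) = 1/3780
Σ_t [1,3]: t=1:−1/24 t=2:+1/4 t=3:−1/24 = 1/6
(3j)²=4/105 [(3 3 2; 0 0 0)], sign=+1
Σ_t [2,4]: t=2:+1/16 t=3:−1/6 t=4:+1/96 = -3/32
(3j)²=3/140 [(3 3 2; -1 1 0)], sign=-1
⇒ 4πI² = 1/5
I = (-1)√(1/5/(4π)) = -0.12615663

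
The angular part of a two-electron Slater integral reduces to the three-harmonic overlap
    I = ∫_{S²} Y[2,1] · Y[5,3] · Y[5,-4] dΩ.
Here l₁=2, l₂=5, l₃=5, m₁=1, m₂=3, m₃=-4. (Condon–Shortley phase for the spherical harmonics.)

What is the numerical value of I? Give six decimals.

0.196098

Rules hold: Σm=0, L=12 even, 3≤5≤7.
N = 5·11·11 = 605
Δ = 2!·2!·8!/13! = 1/38610
Racah Σ t=0..2: t=0:+1/2880 t=1:−1/576 t=2:+1/2880 = -1/960
⇒ 3j(2 5 5; 0 0 0)² = 10/429, sgn +1
Racah Σ t=0..1: t=0:+1/80640 t=1:−1/10080 = -1/11520
⇒ 3j(2 5 5; 1 3 -4)² = 49/1430, sgn +1
4πI² = N·(3j₀)²·(3jₘ)² = 245/507
I = +1·√(0.483235/4π) = 0.19609844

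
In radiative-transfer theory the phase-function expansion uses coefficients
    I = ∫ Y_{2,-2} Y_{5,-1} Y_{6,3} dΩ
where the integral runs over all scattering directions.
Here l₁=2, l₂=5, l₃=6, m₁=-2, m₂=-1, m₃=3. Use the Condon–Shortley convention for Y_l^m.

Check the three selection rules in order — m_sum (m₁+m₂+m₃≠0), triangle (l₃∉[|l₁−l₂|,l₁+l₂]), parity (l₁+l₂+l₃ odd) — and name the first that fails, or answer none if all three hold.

m₁+m₂+m₃ = -2 − 1 + 3 = 0  ✓
triangle: |2−5|=3 ≤ l₃=6 ≤ 2+5=7  ✓
parity: l₁+l₂+l₃ = 13 is odd  ✗

parity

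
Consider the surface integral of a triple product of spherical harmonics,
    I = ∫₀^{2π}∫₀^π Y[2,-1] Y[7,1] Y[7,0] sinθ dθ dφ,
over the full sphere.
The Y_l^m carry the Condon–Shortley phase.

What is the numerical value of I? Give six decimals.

Checks pass: Σm=0; 16 even; l₃=7∈[5,9].
(2·2+1)(2·7+1)(2·7+1) = 1125
Δ: 2! 2! 12! / 17! → 1/185640
sum: t=0:+1/2419200 t=1:−1/518400 t=2:+1/2419200 = -1/907200
3j²(2 7 7; 0 0 0) = Δ·Π!·Σ² = 56/3315  (sign +1)
sum: t=1:−1/1209600 t=2:+1/1036800 = 1/7257600
3j²(2 7 7; -1 1 0) = Δ·Π!·Σ² = 1/2210  (sign -1)
combine: 4πI² = 1125·56/3315·1/2210 = 420/48841
take √, sign -1: I = -0.02615938

-0.026159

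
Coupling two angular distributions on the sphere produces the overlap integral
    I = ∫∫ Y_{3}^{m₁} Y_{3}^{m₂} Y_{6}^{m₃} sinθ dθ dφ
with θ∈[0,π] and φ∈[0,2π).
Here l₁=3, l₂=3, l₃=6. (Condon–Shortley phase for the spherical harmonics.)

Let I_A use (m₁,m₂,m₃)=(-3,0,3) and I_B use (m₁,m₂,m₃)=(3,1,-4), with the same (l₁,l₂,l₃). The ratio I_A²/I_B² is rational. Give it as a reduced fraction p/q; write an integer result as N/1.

Shared (l₁,l₂,l₃)=(3,3,6): N and (l;000)² cancel in I_A²/I_B².
A: Δ = 0!·6!·6!/13! = 1/12012; Racah Σ t=0..0: t=0:+1/25920 = 1/25920; ⇒ 3j(3 3 6; -3 0 3)² = 1/143, sgn -1
B: Δ = 0!·6!·6!/13! = 1/12012; Racah Σ t=0..0: t=0:+1/34560 = 1/34560; ⇒ 3j(3 3 6; 3 1 -4)² = 5/286, sgn +1
I_A²/I_B² = (1/143)/(5/286) = 2/5

2/5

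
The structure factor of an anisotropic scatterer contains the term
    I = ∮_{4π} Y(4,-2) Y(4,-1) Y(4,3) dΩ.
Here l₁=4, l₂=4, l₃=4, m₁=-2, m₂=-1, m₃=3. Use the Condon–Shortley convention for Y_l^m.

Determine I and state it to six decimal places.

-0.063661

Rules hold: Σm=0, L=12 even, 0≤4≤8.
N = 9·9·9 = 729
Δ = 4!·4!·4!/13! = 1/450450
Racah Σ t=0..4: t=0:+1/13824 t=1:−1/216 t=2:+1/64 t=3:−1/216 t=4:+1/13824 = 5/768
⇒ 3j(4 4 4; 0 0 0)² = 18/1001, sgn +1
Racah Σ t=2..3: t=2:+1/576 t=3:−1/864 = 1/1728
⇒ 3j(4 4 4; -2 -1 3)² = 5/1287, sgn -1
4πI² = N·(3j₀)²·(3jₘ)² = 7290/143143
I = -1·√(0.0509281/4π) = -0.06366105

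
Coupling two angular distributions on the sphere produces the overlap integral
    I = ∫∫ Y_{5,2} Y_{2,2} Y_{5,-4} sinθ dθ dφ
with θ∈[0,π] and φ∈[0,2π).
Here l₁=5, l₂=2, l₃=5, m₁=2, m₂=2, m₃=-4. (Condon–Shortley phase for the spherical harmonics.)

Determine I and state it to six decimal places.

Rules hold: Σm=0, L=12 even, 3≤5≤7.
N = 11·5·11 = 605
Δ = 2!·8!·2!/13! = 1/38610
Racah Σ t=0..2: t=0:+1/2880 t=1:−1/576 t=2:+1/2880 = -1/960
⇒ 3j(5 2 5; 0 0 0)² = 10/429, sgn +1
Racah Σ t=2..2: t=2:+1/20160 = 1/20160
⇒ 3j(5 2 5; 2 2 -4)² = 12/715, sgn -1
4πI² = N·(3j₀)²·(3jₘ)² = 40/169
I = -1·√(0.236686/4π) = -0.13724032

-0.137240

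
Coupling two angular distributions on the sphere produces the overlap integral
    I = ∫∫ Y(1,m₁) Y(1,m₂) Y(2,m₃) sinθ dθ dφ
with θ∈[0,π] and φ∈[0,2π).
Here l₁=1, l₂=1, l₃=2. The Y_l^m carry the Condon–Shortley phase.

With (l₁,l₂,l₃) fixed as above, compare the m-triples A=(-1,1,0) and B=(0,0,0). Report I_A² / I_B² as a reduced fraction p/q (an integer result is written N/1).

1/4

Same 1,1,2: normalisation and zero-m 3j drop out of the ratio.
A: Δ: 0! 2! 2! / 5! → 1/30; sum: t=0:+1/4 = 1/4; 3j²(1 1 2; -1 1 0) = Δ·Π!·Σ² = 1/30  (sign +1)
B: Δ: 0! 2! 2! / 5! → 1/30; sum: t=0:+1/1 = 1/1; 3j²(1 1 2; 0 0 0) = Δ·Π!·Σ² = 2/15  (sign +1)
I_A²/I_B² = (1/30)/(2/15) = 1/4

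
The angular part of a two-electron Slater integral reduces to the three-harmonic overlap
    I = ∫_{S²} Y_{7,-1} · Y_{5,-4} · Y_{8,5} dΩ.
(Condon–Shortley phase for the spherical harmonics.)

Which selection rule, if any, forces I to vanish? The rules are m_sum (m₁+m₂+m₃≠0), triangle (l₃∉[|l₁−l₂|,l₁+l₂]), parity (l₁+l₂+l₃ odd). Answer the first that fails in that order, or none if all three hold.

Σmᵢ = 0  ✓
l₃∈[|l₁−l₂|,l₁+l₂]=[2,12], have l₃=8  ✓
Σlᵢ = 20 ⇒ even  ✓

none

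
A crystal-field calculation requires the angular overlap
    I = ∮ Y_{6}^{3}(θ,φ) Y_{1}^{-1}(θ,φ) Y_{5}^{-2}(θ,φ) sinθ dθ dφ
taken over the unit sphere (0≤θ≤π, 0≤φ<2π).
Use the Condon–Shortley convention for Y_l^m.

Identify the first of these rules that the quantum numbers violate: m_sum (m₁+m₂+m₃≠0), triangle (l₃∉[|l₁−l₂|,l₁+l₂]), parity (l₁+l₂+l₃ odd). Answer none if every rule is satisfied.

none

azimuthal sum: 3 − 1 − 2 = 0  ✓
5 ≤ 5 ≤ 7 (triangle on l)  ✓
L = 6 + 1 + 5 = 12 (even)  ✓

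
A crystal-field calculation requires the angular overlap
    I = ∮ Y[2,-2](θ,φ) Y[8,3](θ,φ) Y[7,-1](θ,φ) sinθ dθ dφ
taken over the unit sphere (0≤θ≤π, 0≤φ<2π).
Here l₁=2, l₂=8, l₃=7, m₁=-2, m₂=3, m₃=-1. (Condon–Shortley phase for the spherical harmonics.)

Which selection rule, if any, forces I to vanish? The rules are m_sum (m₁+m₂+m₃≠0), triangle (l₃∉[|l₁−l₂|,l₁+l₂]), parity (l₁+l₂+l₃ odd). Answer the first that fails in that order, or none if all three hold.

azimuthal sum: -2 + 3 − 1 = 0  ✓
6 ≤ 7 ≤ 10 (triangle on l)  ✓
L = 2 + 8 + 7 = 17 (odd)  ✗

parity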